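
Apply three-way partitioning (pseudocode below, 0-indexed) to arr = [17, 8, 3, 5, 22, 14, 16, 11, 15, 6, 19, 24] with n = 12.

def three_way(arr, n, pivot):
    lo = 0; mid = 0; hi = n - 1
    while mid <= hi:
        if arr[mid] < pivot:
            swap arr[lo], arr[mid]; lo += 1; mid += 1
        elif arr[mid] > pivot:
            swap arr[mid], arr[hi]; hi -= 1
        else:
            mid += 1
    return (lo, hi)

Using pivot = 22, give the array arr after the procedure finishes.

[17, 8, 3, 5, 14, 16, 11, 15, 6, 19, 22, 24]

lo=0 mid=0 hi=11
17<22: swap(0,0), lo=1 mid=1 ⇒ [17, 8, 3, 5, 22, 14, 16, 11, 15, 6, 19, 24]
8<22: swap(1,1), lo=2 mid=2 ⇒ [17, 8, 3, 5, 22, 14, 16, 11, 15, 6, 19, 24]
3<22: swap(2,2), lo=3 mid=3 ⇒ [17, 8, 3, 5, 22, 14, 16, 11, 15, 6, 19, 24]
5<22: swap(3,3), lo=4 mid=4 ⇒ [17, 8, 3, 5, 22, 14, 16, 11, 15, 6, 19, 24]
22=22: mid=5
14<22: swap(4,5), lo=5 mid=6 ⇒ [17, 8, 3, 5, 14, 22, 16, 11, 15, 6, 19, 24]
16<22: swap(5,6), lo=6 mid=7 ⇒ [17, 8, 3, 5, 14, 16, 22, 11, 15, 6, 19, 24]
11<22: swap(6,7), lo=7 mid=8 ⇒ [17, 8, 3, 5, 14, 16, 11, 22, 15, 6, 19, 24]
15<22: swap(7,8), lo=8 mid=9 ⇒ [17, 8, 3, 5, 14, 16, 11, 15, 22, 6, 19, 24]
6<22: swap(8,9), lo=9 mid=10 ⇒ [17, 8, 3, 5, 14, 16, 11, 15, 6, 22, 19, 24]
19<22: swap(9,10), lo=10 mid=11 ⇒ [17, 8, 3, 5, 14, 16, 11, 15, 6, 19, 22, 24]
24>22: swap(11,11), hi=10 ⇒ [17, 8, 3, 5, 14, 16, 11, 15, 6, 19, 22, 24]
done. lo=10 hi=10; arr=[17, 8, 3, 5, 14, 16, 11, 15, 6, 19, 22, 24]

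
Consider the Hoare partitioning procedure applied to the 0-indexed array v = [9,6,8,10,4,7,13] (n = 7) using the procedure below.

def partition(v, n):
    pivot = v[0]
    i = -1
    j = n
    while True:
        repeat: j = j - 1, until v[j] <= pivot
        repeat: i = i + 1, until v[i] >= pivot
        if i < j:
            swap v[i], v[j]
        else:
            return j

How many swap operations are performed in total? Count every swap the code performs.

2

pivot=9
j stops at 5 (7), i stops at 0 (9); swap ⇒ [7,6,8,10,4,9,13]
j stops at 4 (4), i stops at 3 (10); swap ⇒ [7,6,8,4,10,9,13]
j stops at 3, i stops at 4; i≥j ⇒ return 3. v=[7,6,8,4,10,9,13]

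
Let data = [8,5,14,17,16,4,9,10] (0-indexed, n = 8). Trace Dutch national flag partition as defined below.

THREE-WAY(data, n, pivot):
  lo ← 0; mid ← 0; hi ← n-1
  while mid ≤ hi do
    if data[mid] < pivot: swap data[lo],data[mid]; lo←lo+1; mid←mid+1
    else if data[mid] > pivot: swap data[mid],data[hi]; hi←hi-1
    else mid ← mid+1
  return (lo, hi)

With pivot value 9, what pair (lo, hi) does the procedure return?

pivot = 9; lo=0, mid=0, hi=7
data[mid]=8<9: swap data[0],data[0]; lo=1,mid=1 → [8,5,14,17,16,4,9,10]
data[mid]=5<9: swap data[1],data[1]; lo=2,mid=2 → [8,5,14,17,16,4,9,10]
data[mid]=14>9: swap data[2],data[7]; hi=6 → [8,5,10,17,16,4,9,14]
data[mid]=10>9: swap data[2],data[6]; hi=5 → [8,5,9,17,16,4,10,14]
data[mid]=9=9: mid=3
data[mid]=17>9: swap data[3],data[5]; hi=4 → [8,5,9,4,16,17,10,14]
data[mid]=4<9: swap data[2],data[3]; lo=3,mid=4 → [8,5,4,9,16,17,10,14]
data[mid]=16>9: swap data[4],data[4]; hi=3 → [8,5,4,9,16,17,10,14]
end: lo=3, hi=3; data = [8,5,4,9,16,17,10,14]

(3, 3)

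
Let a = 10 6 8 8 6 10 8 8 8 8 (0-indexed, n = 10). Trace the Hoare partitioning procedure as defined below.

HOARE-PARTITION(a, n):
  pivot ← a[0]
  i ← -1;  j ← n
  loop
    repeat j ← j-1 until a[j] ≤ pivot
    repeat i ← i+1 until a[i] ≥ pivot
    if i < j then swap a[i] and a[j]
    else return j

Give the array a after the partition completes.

8 6 8 8 6 8 8 8 10 10

pivot=10
j stops at 9 (8), i stops at 0 (10); swap ⇒ 8 6 8 8 6 10 8 8 8 10
j stops at 8 (8), i stops at 5 (10); swap ⇒ 8 6 8 8 6 8 8 8 10 10
j stops at 7, i stops at 8; i≥j ⇒ return 7. a=8 6 8 8 6 8 8 8 10 10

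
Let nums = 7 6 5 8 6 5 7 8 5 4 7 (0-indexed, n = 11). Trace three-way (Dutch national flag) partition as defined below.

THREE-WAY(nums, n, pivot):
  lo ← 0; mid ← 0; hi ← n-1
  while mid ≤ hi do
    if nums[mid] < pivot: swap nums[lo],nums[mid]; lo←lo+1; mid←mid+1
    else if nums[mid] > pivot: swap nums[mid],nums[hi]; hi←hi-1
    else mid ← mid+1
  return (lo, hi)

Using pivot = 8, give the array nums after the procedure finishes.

7 6 5 6 5 7 5 4 7 8 8

pivot = 8; lo=0, mid=0, hi=10
nums[mid]=7<8: swap nums[0],nums[0]; lo=1,mid=1 → 7 6 5 8 6 5 7 8 5 4 7
nums[mid]=6<8: swap nums[1],nums[1]; lo=2,mid=2 → 7 6 5 8 6 5 7 8 5 4 7
nums[mid]=5<8: swap nums[2],nums[2]; lo=3,mid=3 → 7 6 5 8 6 5 7 8 5 4 7
nums[mid]=8=8: mid=4
nums[mid]=6<8: swap nums[3],nums[4]; lo=4,mid=5 → 7 6 5 6 8 5 7 8 5 4 7
nums[mid]=5<8: swap nums[4],nums[5]; lo=5,mid=6 → 7 6 5 6 5 8 7 8 5 4 7
nums[mid]=7<8: swap nums[5],nums[6]; lo=6,mid=7 → 7 6 5 6 5 7 8 8 5 4 7
nums[mid]=8=8: mid=8
nums[mid]=5<8: swap nums[6],nums[8]; lo=7,mid=9 → 7 6 5 6 5 7 5 8 8 4 7
nums[mid]=4<8: swap nums[7],nums[9]; lo=8,mid=10 → 7 6 5 6 5 7 5 4 8 8 7
nums[mid]=7<8: swap nums[8],nums[10]; lo=9,mid=11 → 7 6 5 6 5 7 5 4 7 8 8
end: lo=9, hi=10; nums = 7 6 5 6 5 7 5 4 7 8 8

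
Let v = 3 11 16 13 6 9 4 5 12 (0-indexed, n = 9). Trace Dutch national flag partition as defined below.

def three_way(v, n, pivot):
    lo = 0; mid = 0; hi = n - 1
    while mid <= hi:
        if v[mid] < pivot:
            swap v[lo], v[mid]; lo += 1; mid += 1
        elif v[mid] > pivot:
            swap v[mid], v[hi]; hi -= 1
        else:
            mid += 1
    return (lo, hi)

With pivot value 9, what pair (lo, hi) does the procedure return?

(4, 4)

lo=0 mid=0 hi=8
3<9: swap(0,0), lo=1 mid=1 ⇒ 3 11 16 13 6 9 4 5 12
11>9: swap(1,8), hi=7 ⇒ 3 12 16 13 6 9 4 5 11
12>9: swap(1,7), hi=6 ⇒ 3 5 16 13 6 9 4 12 11
5<9: swap(1,1), lo=2 mid=2 ⇒ 3 5 16 13 6 9 4 12 11
16>9: swap(2,6), hi=5 ⇒ 3 5 4 13 6 9 16 12 11
4<9: swap(2,2), lo=3 mid=3 ⇒ 3 5 4 13 6 9 16 12 11
13>9: swap(3,5), hi=4 ⇒ 3 5 4 9 6 13 16 12 11
9=9: mid=4
6<9: swap(3,4), lo=4 mid=5 ⇒ 3 5 4 6 9 13 16 12 11
done. lo=4 hi=4; v=3 5 4 6 9 13 16 12 11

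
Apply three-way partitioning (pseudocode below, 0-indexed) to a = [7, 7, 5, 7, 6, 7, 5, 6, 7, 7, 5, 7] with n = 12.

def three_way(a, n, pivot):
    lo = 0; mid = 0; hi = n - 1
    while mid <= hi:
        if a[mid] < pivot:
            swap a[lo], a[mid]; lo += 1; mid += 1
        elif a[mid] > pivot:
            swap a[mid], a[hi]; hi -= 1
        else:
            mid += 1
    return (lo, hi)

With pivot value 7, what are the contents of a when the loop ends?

[5, 6, 5, 6, 5, 7, 7, 7, 7, 7, 7, 7]

pivot = 7; lo=0, mid=0, hi=11
a[mid]=7=7: mid=1
a[mid]=7=7: mid=2
a[mid]=5<7: swap a[0],a[2]; lo=1,mid=3 → [5, 7, 7, 7, 6, 7, 5, 6, 7, 7, 5, 7]
a[mid]=7=7: mid=4
a[mid]=6<7: swap a[1],a[4]; lo=2,mid=5 → [5, 6, 7, 7, 7, 7, 5, 6, 7, 7, 5, 7]
a[mid]=7=7: mid=6
a[mid]=5<7: swap a[2],a[6]; lo=3,mid=7 → [5, 6, 5, 7, 7, 7, 7, 6, 7, 7, 5, 7]
a[mid]=6<7: swap a[3],a[7]; lo=4,mid=8 → [5, 6, 5, 6, 7, 7, 7, 7, 7, 7, 5, 7]
a[mid]=7=7: mid=9
a[mid]=7=7: mid=10
a[mid]=5<7: swap a[4],a[10]; lo=5,mid=11 → [5, 6, 5, 6, 5, 7, 7, 7, 7, 7, 7, 7]
a[mid]=7=7: mid=12
end: lo=5, hi=11; a = [5, 6, 5, 6, 5, 7, 7, 7, 7, 7, 7, 7]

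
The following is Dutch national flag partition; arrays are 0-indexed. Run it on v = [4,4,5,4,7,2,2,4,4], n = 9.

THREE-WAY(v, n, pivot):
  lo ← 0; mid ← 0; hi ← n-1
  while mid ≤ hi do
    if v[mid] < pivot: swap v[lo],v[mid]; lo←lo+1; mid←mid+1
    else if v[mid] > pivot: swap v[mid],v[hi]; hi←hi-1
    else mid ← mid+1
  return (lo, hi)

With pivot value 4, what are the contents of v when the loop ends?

[2,2,4,4,4,4,4,7,5]

pivot = 4; lo=0, mid=0, hi=8
v[mid]=4=4: mid=1
v[mid]=4=4: mid=2
v[mid]=5>4: swap v[2],v[8]; hi=7 → [4,4,4,4,7,2,2,4,5]
v[mid]=4=4: mid=3
v[mid]=4=4: mid=4
v[mid]=7>4: swap v[4],v[7]; hi=6 → [4,4,4,4,4,2,2,7,5]
v[mid]=4=4: mid=5
v[mid]=2<4: swap v[0],v[5]; lo=1,mid=6 → [2,4,4,4,4,4,2,7,5]
v[mid]=2<4: swap v[1],v[6]; lo=2,mid=7 → [2,2,4,4,4,4,4,7,5]
end: lo=2, hi=6; v = [2,2,4,4,4,4,4,7,5]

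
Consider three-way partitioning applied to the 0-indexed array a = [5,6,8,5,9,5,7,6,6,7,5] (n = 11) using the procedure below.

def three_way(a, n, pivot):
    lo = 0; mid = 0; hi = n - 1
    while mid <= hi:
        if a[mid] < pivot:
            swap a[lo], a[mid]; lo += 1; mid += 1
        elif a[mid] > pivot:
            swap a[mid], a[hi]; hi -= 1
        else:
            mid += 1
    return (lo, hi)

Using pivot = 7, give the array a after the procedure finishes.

[5,6,5,5,5,6,6,7,7,9,8]

pivot = 7; lo=0, mid=0, hi=10
a[mid]=5<7: swap a[0],a[0]; lo=1,mid=1 → [5,6,8,5,9,5,7,6,6,7,5]
a[mid]=6<7: swap a[1],a[1]; lo=2,mid=2 → [5,6,8,5,9,5,7,6,6,7,5]
a[mid]=8>7: swap a[2],a[10]; hi=9 → [5,6,5,5,9,5,7,6,6,7,8]
a[mid]=5<7: swap a[2],a[2]; lo=3,mid=3 → [5,6,5,5,9,5,7,6,6,7,8]
a[mid]=5<7: swap a[3],a[3]; lo=4,mid=4 → [5,6,5,5,9,5,7,6,6,7,8]
a[mid]=9>7: swap a[4],a[9]; hi=8 → [5,6,5,5,7,5,7,6,6,9,8]
a[mid]=7=7: mid=5
a[mid]=5<7: swap a[4],a[5]; lo=5,mid=6 → [5,6,5,5,5,7,7,6,6,9,8]
a[mid]=7=7: mid=7
a[mid]=6<7: swap a[5],a[7]; lo=6,mid=8 → [5,6,5,5,5,6,7,7,6,9,8]
a[mid]=6<7: swap a[6],a[8]; lo=7,mid=9 → [5,6,5,5,5,6,6,7,7,9,8]
end: lo=7, hi=8; a = [5,6,5,5,5,6,6,7,7,9,8]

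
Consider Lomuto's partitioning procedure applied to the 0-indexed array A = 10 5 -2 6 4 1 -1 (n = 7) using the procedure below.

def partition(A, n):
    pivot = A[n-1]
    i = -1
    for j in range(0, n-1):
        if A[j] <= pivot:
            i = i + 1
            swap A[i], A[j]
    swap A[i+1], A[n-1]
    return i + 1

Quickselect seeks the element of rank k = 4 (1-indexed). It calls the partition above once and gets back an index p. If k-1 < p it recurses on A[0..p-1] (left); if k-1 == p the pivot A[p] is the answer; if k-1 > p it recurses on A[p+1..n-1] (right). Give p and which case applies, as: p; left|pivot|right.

pivot = A[6] = -1; i = -1
j=0: A[0]=10 > -1 → no swap
j=1: A[1]=5 > -1 → no swap
j=2: A[2]=-2 ≤ -1 → i=0, swap A[0],A[2] → -2 5 10 6 4 1 -1
j=3: A[3]=6 > -1 → no swap
j=4: A[4]=4 > -1 → no swap
j=5: A[5]=1 > -1 → no swap
final swap A[1],A[6] → -2 -1 10 6 4 1 5; return 1
p = 1; k-1 = 3 > 1 ⇒ right

1; right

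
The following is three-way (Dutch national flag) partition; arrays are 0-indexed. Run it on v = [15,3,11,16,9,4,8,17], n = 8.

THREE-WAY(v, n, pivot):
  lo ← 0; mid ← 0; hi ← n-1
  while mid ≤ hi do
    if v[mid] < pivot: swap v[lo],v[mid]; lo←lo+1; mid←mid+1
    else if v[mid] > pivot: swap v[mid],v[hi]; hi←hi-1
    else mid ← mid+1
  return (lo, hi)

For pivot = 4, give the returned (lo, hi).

(1, 1)

pivot = 4; lo=0, mid=0, hi=7
v[mid]=15>4: swap v[0],v[7]; hi=6 → [17,3,11,16,9,4,8,15]
v[mid]=17>4: swap v[0],v[6]; hi=5 → [8,3,11,16,9,4,17,15]
v[mid]=8>4: swap v[0],v[5]; hi=4 → [4,3,11,16,9,8,17,15]
v[mid]=4=4: mid=1
v[mid]=3<4: swap v[0],v[1]; lo=1,mid=2 → [3,4,11,16,9,8,17,15]
v[mid]=11>4: swap v[2],v[4]; hi=3 → [3,4,9,16,11,8,17,15]
v[mid]=9>4: swap v[2],v[3]; hi=2 → [3,4,16,9,11,8,17,15]
v[mid]=16>4: swap v[2],v[2]; hi=1 → [3,4,16,9,11,8,17,15]
end: lo=1, hi=1; v = [3,4,16,9,11,8,17,15]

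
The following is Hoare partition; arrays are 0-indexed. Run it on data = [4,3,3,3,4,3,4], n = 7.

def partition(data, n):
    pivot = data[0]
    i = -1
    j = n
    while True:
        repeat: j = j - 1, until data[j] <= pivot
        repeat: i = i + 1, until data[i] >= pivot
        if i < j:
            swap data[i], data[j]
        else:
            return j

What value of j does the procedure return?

4

pivot=4
j stops at 6 (4), i stops at 0 (4); swap ⇒ [4,3,3,3,4,3,4]
j stops at 5 (3), i stops at 4 (4); swap ⇒ [4,3,3,3,3,4,4]
j stops at 4, i stops at 5; i≥j ⇒ return 4. data=[4,3,3,3,3,4,4]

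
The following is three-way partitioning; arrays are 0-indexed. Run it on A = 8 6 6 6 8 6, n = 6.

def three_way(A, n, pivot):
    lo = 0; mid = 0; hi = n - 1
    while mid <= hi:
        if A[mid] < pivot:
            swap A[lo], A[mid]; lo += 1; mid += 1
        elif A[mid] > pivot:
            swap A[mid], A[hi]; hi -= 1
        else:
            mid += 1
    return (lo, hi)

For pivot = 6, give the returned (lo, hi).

(0, 3)

lo=0 mid=0 hi=5
8>6: swap(0,5), hi=4 ⇒ 6 6 6 6 8 8
6=6: mid=1
6=6: mid=2
6=6: mid=3
6=6: mid=4
8>6: swap(4,4), hi=3 ⇒ 6 6 6 6 8 8
done. lo=0 hi=3; A=6 6 6 6 8 8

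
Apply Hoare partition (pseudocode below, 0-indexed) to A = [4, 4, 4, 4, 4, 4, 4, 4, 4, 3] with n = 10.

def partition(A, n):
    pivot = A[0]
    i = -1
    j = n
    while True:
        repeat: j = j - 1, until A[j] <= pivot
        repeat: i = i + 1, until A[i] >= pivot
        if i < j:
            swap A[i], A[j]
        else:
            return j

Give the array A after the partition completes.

pivot = A[0] = 4; i = -1, j = 10
j→9 (A[9]=3≤4), i→0 (A[0]=4≥4); i<j, swap → [3, 4, 4, 4, 4, 4, 4, 4, 4, 4]
j→8 (A[8]=4≤4), i→1 (A[1]=4≥4); i<j, swap → [3, 4, 4, 4, 4, 4, 4, 4, 4, 4]
j→7 (A[7]=4≤4), i→2 (A[2]=4≥4); i<j, swap → [3, 4, 4, 4, 4, 4, 4, 4, 4, 4]
j→6 (A[6]=4≤4), i→3 (A[3]=4≥4); i<j, swap → [3, 4, 4, 4, 4, 4, 4, 4, 4, 4]
j→5 (A[5]=4≤4), i→4 (A[4]=4≥4); i<j, swap → [3, 4, 4, 4, 4, 4, 4, 4, 4, 4]
j→4, i→5; i≥j, return j=4. A = [3, 4, 4, 4, 4, 4, 4, 4, 4, 4]

[3, 4, 4, 4, 4, 4, 4, 4, 4, 4]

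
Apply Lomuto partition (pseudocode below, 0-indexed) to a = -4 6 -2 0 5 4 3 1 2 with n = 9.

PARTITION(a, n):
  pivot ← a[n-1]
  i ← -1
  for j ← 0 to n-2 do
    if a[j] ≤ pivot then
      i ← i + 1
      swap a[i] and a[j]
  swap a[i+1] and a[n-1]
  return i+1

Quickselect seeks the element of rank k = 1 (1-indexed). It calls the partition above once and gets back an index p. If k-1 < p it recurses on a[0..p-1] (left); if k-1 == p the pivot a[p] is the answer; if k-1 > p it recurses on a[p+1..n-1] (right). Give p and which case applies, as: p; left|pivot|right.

4; left

pivot=2, i=-1
j=0: -4≤2, i=0, swap(0,0) ⇒ -4 6 -2 0 5 4 3 1 2
j=1: 6>2, skip
j=2: -2≤2, i=1, swap(1,2) ⇒ -4 -2 6 0 5 4 3 1 2
j=3: 0≤2, i=2, swap(2,3) ⇒ -4 -2 0 6 5 4 3 1 2
j=4: 5>2, skip
j=5: 4>2, skip
j=6: 3>2, skip
j=7: 1≤2, i=3, swap(3,7) ⇒ -4 -2 0 1 5 4 3 6 2
swap(4,8) ⇒ -4 -2 0 1 2 4 3 6 5; return 4
p = 4; k-1 = 0 < 4 ⇒ left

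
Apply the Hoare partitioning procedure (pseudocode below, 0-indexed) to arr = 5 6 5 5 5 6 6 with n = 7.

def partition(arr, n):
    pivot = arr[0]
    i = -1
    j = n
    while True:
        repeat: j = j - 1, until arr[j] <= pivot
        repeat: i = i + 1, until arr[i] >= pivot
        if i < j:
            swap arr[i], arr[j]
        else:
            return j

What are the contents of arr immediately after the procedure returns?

pivot = arr[0] = 5; i = -1, j = 7
j→4 (arr[4]=5≤5), i→0 (arr[0]=5≥5); i<j, swap → 5 6 5 5 5 6 6
j→3 (arr[3]=5≤5), i→1 (arr[1]=6≥5); i<j, swap → 5 5 5 6 5 6 6
j→2, i→2; i≥j, return j=2. arr = 5 5 5 6 5 6 6

5 5 5 6 5 6 6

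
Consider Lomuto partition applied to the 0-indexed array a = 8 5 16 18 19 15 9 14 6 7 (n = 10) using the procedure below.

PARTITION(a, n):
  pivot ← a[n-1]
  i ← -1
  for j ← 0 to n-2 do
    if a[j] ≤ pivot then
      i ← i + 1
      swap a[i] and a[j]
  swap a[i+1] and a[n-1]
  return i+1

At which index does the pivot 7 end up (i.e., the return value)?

2

pivot = a[9] = 7; i = -1
j=0: a[0]=8 > 7 → no swap
j=1: a[1]=5 ≤ 7 → i=0, swap a[0],a[1] → 5 8 16 18 19 15 9 14 6 7
j=2: a[2]=16 > 7 → no swap
j=3: a[3]=18 > 7 → no swap
j=4: a[4]=19 > 7 → no swap
j=5: a[5]=15 > 7 → no swap
j=6: a[6]=9 > 7 → no swap
j=7: a[7]=14 > 7 → no swap
j=8: a[8]=6 ≤ 7 → i=1, swap a[1],a[8] → 5 6 16 18 19 15 9 14 8 7
final swap a[2],a[9] → 5 6 7 18 19 15 9 14 8 16; return 2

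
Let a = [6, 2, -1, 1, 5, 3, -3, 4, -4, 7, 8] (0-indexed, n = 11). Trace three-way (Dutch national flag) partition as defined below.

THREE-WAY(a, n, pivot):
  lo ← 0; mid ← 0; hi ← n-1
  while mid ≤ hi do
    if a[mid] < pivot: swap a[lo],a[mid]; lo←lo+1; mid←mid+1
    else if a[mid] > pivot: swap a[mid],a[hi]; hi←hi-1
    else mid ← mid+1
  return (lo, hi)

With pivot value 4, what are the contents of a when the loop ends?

[-4, 2, -1, 1, 3, -3, 4, 5, 7, 8, 6]

pivot = 4; lo=0, mid=0, hi=10
a[mid]=6>4: swap a[0],a[10]; hi=9 → [8, 2, -1, 1, 5, 3, -3, 4, -4, 7, 6]
a[mid]=8>4: swap a[0],a[9]; hi=8 → [7, 2, -1, 1, 5, 3, -3, 4, -4, 8, 6]
a[mid]=7>4: swap a[0],a[8]; hi=7 → [-4, 2, -1, 1, 5, 3, -3, 4, 7, 8, 6]
a[mid]=-4<4: swap a[0],a[0]; lo=1,mid=1 → [-4, 2, -1, 1, 5, 3, -3, 4, 7, 8, 6]
a[mid]=2<4: swap a[1],a[1]; lo=2,mid=2 → [-4, 2, -1, 1, 5, 3, -3, 4, 7, 8, 6]
a[mid]=-1<4: swap a[2],a[2]; lo=3,mid=3 → [-4, 2, -1, 1, 5, 3, -3, 4, 7, 8, 6]
a[mid]=1<4: swap a[3],a[3]; lo=4,mid=4 → [-4, 2, -1, 1, 5, 3, -3, 4, 7, 8, 6]
a[mid]=5>4: swap a[4],a[7]; hi=6 → [-4, 2, -1, 1, 4, 3, -3, 5, 7, 8, 6]
a[mid]=4=4: mid=5
a[mid]=3<4: swap a[4],a[5]; lo=5,mid=6 → [-4, 2, -1, 1, 3, 4, -3, 5, 7, 8, 6]
a[mid]=-3<4: swap a[5],a[6]; lo=6,mid=7 → [-4, 2, -1, 1, 3, -3, 4, 5, 7, 8, 6]
end: lo=6, hi=6; a = [-4, 2, -1, 1, 3, -3, 4, 5, 7, 8, 6]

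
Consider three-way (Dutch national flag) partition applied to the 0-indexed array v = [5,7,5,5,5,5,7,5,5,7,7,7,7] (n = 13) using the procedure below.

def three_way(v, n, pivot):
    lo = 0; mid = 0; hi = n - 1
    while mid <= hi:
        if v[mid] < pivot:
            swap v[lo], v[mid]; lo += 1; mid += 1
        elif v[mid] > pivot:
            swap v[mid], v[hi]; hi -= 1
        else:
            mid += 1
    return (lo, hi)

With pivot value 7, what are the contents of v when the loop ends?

lo=0 mid=0 hi=12
5<7: swap(0,0), lo=1 mid=1 ⇒ [5,7,5,5,5,5,7,5,5,7,7,7,7]
7=7: mid=2
5<7: swap(1,2), lo=2 mid=3 ⇒ [5,5,7,5,5,5,7,5,5,7,7,7,7]
5<7: swap(2,3), lo=3 mid=4 ⇒ [5,5,5,7,5,5,7,5,5,7,7,7,7]
5<7: swap(3,4), lo=4 mid=5 ⇒ [5,5,5,5,7,5,7,5,5,7,7,7,7]
5<7: swap(4,5), lo=5 mid=6 ⇒ [5,5,5,5,5,7,7,5,5,7,7,7,7]
7=7: mid=7
5<7: swap(5,7), lo=6 mid=8 ⇒ [5,5,5,5,5,5,7,7,5,7,7,7,7]
5<7: swap(6,8), lo=7 mid=9 ⇒ [5,5,5,5,5,5,5,7,7,7,7,7,7]
7=7: mid=10
7=7: mid=11
7=7: mid=12
7=7: mid=13
done. lo=7 hi=12; v=[5,5,5,5,5,5,5,7,7,7,7,7,7]

[5,5,5,5,5,5,5,7,7,7,7,7,7]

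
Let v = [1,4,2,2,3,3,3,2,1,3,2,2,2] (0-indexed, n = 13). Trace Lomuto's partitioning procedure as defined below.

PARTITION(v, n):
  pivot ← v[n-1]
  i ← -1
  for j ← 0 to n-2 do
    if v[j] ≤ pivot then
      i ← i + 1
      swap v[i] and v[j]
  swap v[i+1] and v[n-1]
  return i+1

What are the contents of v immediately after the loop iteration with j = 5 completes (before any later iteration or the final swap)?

pivot=2, i=-1
j=0: 1≤2, i=0, swap(0,0) ⇒ [1,4,2,2,3,3,3,2,1,3,2,2,2]
j=1: 4>2, skip
j=2: 2≤2, i=1, swap(1,2) ⇒ [1,2,4,2,3,3,3,2,1,3,2,2,2]
j=3: 2≤2, i=2, swap(2,3) ⇒ [1,2,2,4,3,3,3,2,1,3,2,2,2]
j=4: 3>2, skip
j=5: 3>2, skip
(after j=5) v = [1,2,2,4,3,3,3,2,1,3,2,2,2]

[1,2,2,4,3,3,3,2,1,3,2,2,2]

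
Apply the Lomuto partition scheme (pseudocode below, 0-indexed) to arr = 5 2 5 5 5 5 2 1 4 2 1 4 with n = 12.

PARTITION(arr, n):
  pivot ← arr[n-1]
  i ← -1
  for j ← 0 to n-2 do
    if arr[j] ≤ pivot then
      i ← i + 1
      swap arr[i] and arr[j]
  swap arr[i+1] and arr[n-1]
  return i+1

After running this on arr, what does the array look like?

pivot = arr[11] = 4; i = -1
j=0: arr[0]=5 > 4 → no swap
j=1: arr[1]=2 ≤ 4 → i=0, swap arr[0],arr[1] → 2 5 5 5 5 5 2 1 4 2 1 4
j=2: arr[2]=5 > 4 → no swap
j=3: arr[3]=5 > 4 → no swap
j=4: arr[4]=5 > 4 → no swap
j=5: arr[5]=5 > 4 → no swap
j=6: arr[6]=2 ≤ 4 → i=1, swap arr[1],arr[6] → 2 2 5 5 5 5 5 1 4 2 1 4
j=7: arr[7]=1 ≤ 4 → i=2, swap arr[2],arr[7] → 2 2 1 5 5 5 5 5 4 2 1 4
j=8: arr[8]=4 ≤ 4 → i=3, swap arr[3],arr[8] → 2 2 1 4 5 5 5 5 5 2 1 4
j=9: arr[9]=2 ≤ 4 → i=4, swap arr[4],arr[9] → 2 2 1 4 2 5 5 5 5 5 1 4
j=10: arr[10]=1 ≤ 4 → i=5, swap arr[5],arr[10] → 2 2 1 4 2 1 5 5 5 5 5 4
final swap arr[6],arr[11] → 2 2 1 4 2 1 4 5 5 5 5 5; return 6

2 2 1 4 2 1 4 5 5 5 5 5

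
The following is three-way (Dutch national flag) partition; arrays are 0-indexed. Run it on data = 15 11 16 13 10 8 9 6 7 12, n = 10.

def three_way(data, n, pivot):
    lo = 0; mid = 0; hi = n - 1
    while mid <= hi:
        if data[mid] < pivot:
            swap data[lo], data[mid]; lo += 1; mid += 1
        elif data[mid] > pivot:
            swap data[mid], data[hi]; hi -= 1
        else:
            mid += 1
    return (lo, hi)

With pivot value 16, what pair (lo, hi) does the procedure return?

(9, 9)

pivot = 16; lo=0, mid=0, hi=9
data[mid]=15<16: swap data[0],data[0]; lo=1,mid=1 → 15 11 16 13 10 8 9 6 7 12
data[mid]=11<16: swap data[1],data[1]; lo=2,mid=2 → 15 11 16 13 10 8 9 6 7 12
data[mid]=16=16: mid=3
data[mid]=13<16: swap data[2],data[3]; lo=3,mid=4 → 15 11 13 16 10 8 9 6 7 12
data[mid]=10<16: swap data[3],data[4]; lo=4,mid=5 → 15 11 13 10 16 8 9 6 7 12
data[mid]=8<16: swap data[4],data[5]; lo=5,mid=6 → 15 11 13 10 8 16 9 6 7 12
data[mid]=9<16: swap data[5],data[6]; lo=6,mid=7 → 15 11 13 10 8 9 16 6 7 12
data[mid]=6<16: swap data[6],data[7]; lo=7,mid=8 → 15 11 13 10 8 9 6 16 7 12
data[mid]=7<16: swap data[7],data[8]; lo=8,mid=9 → 15 11 13 10 8 9 6 7 16 12
data[mid]=12<16: swap data[8],data[9]; lo=9,mid=10 → 15 11 13 10 8 9 6 7 12 16
end: lo=9, hi=9; data = 15 11 13 10 8 9 6 7 12 16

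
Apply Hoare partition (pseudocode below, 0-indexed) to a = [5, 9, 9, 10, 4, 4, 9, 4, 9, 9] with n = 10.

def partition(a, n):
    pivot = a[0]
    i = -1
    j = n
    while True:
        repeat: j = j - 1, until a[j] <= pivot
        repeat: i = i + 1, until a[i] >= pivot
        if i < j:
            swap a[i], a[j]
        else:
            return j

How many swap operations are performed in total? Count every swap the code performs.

pivot = a[0] = 5; i = -1, j = 10
j→7 (a[7]=4≤5), i→0 (a[0]=5≥5); i<j, swap → [4, 9, 9, 10, 4, 4, 9, 5, 9, 9]
j→5 (a[5]=4≤5), i→1 (a[1]=9≥5); i<j, swap → [4, 4, 9, 10, 4, 9, 9, 5, 9, 9]
j→4 (a[4]=4≤5), i→2 (a[2]=9≥5); i<j, swap → [4, 4, 4, 10, 9, 9, 9, 5, 9, 9]
j→2, i→3; i≥j, return j=2. a = [4, 4, 4, 10, 9, 9, 9, 5, 9, 9]

3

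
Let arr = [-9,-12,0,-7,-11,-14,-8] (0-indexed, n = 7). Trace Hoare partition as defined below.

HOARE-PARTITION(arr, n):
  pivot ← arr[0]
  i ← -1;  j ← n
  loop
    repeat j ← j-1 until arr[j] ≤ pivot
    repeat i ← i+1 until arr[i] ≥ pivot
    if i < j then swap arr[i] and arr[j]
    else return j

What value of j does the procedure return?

pivot = arr[0] = -9; i = -1, j = 7
j→5 (arr[5]=-14≤-9), i→0 (arr[0]=-9≥-9); i<j, swap → [-14,-12,0,-7,-11,-9,-8]
j→4 (arr[4]=-11≤-9), i→2 (arr[2]=0≥-9); i<j, swap → [-14,-12,-11,-7,0,-9,-8]
j→2, i→3; i≥j, return j=2. arr = [-14,-12,-11,-7,0,-9,-8]

2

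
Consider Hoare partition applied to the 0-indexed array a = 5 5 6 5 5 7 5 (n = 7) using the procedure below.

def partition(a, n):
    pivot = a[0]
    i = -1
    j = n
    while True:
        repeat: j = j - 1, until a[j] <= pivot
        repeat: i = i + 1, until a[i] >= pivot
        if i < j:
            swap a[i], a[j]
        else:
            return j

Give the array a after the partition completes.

pivot=5
j stops at 6 (5), i stops at 0 (5); swap ⇒ 5 5 6 5 5 7 5
j stops at 4 (5), i stops at 1 (5); swap ⇒ 5 5 6 5 5 7 5
j stops at 3 (5), i stops at 2 (6); swap ⇒ 5 5 5 6 5 7 5
j stops at 2, i stops at 3; i≥j ⇒ return 2. a=5 5 5 6 5 7 5

5 5 5 6 5 7 5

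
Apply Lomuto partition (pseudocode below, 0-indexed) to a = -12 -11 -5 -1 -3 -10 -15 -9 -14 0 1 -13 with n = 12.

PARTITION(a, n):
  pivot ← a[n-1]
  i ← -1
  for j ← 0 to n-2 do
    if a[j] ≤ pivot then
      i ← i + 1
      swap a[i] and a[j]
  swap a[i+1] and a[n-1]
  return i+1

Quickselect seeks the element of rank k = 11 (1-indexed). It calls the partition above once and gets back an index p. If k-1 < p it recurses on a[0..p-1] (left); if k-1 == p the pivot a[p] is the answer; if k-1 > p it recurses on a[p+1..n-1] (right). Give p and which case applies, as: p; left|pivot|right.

2; right

pivot = a[11] = -13; i = -1
j=0: a[0]=-12 > -13 → no swap
j=1: a[1]=-11 > -13 → no swap
j=2: a[2]=-5 > -13 → no swap
j=3: a[3]=-1 > -13 → no swap
j=4: a[4]=-3 > -13 → no swap
j=5: a[5]=-10 > -13 → no swap
j=6: a[6]=-15 ≤ -13 → i=0, swap a[0],a[6] → -15 -11 -5 -1 -3 -10 -12 -9 -14 0 1 -13
j=7: a[7]=-9 > -13 → no swap
j=8: a[8]=-14 ≤ -13 → i=1, swap a[1],a[8] → -15 -14 -5 -1 -3 -10 -12 -9 -11 0 1 -13
j=9: a[9]=0 > -13 → no swap
j=10: a[10]=1 > -13 → no swap
final swap a[2],a[11] → -15 -14 -13 -1 -3 -10 -12 -9 -11 0 1 -5; return 2
p = 2; k-1 = 10 > 2 ⇒ right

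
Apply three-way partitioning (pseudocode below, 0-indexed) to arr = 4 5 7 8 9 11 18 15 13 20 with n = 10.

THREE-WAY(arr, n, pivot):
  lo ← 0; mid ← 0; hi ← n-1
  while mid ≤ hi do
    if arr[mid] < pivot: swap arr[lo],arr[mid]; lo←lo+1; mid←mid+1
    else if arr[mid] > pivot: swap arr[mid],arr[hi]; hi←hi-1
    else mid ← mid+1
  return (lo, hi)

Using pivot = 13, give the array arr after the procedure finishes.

4 5 7 8 9 11 13 15 20 18

lo=0 mid=0 hi=9
4<13: swap(0,0), lo=1 mid=1 ⇒ 4 5 7 8 9 11 18 15 13 20
5<13: swap(1,1), lo=2 mid=2 ⇒ 4 5 7 8 9 11 18 15 13 20
7<13: swap(2,2), lo=3 mid=3 ⇒ 4 5 7 8 9 11 18 15 13 20
8<13: swap(3,3), lo=4 mid=4 ⇒ 4 5 7 8 9 11 18 15 13 20
9<13: swap(4,4), lo=5 mid=5 ⇒ 4 5 7 8 9 11 18 15 13 20
11<13: swap(5,5), lo=6 mid=6 ⇒ 4 5 7 8 9 11 18 15 13 20
18>13: swap(6,9), hi=8 ⇒ 4 5 7 8 9 11 20 15 13 18
20>13: swap(6,8), hi=7 ⇒ 4 5 7 8 9 11 13 15 20 18
13=13: mid=7
15>13: swap(7,7), hi=6 ⇒ 4 5 7 8 9 11 13 15 20 18
done. lo=6 hi=6; arr=4 5 7 8 9 11 13 15 20 18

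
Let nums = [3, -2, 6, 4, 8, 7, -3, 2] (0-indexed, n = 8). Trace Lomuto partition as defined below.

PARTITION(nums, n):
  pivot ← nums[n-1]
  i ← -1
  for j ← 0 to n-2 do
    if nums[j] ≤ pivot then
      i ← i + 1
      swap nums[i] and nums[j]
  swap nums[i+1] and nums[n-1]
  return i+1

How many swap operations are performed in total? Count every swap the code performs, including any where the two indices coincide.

pivot = nums[7] = 2; i = -1
j=0: nums[0]=3 > 2 → no swap
j=1: nums[1]=-2 ≤ 2 → i=0, swap nums[0],nums[1] → [-2, 3, 6, 4, 8, 7, -3, 2]
j=2: nums[2]=6 > 2 → no swap
j=3: nums[3]=4 > 2 → no swap
j=4: nums[4]=8 > 2 → no swap
j=5: nums[5]=7 > 2 → no swap
j=6: nums[6]=-3 ≤ 2 → i=1, swap nums[1],nums[6] → [-2, -3, 6, 4, 8, 7, 3, 2]
final swap nums[2],nums[7] → [-2, -3, 2, 4, 8, 7, 3, 6]; return 2

3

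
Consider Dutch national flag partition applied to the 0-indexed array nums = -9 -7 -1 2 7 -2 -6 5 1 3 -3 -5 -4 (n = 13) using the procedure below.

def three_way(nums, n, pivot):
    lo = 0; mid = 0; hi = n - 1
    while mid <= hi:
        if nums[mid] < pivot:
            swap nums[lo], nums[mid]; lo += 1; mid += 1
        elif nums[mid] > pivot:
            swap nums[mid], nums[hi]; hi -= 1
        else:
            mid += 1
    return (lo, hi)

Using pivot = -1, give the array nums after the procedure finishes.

lo=0 mid=0 hi=12
-9<-1: swap(0,0), lo=1 mid=1 ⇒ -9 -7 -1 2 7 -2 -6 5 1 3 -3 -5 -4
-7<-1: swap(1,1), lo=2 mid=2 ⇒ -9 -7 -1 2 7 -2 -6 5 1 3 -3 -5 -4
-1=-1: mid=3
2>-1: swap(3,12), hi=11 ⇒ -9 -7 -1 -4 7 -2 -6 5 1 3 -3 -5 2
-4<-1: swap(2,3), lo=3 mid=4 ⇒ -9 -7 -4 -1 7 -2 -6 5 1 3 -3 -5 2
7>-1: swap(4,11), hi=10 ⇒ -9 -7 -4 -1 -5 -2 -6 5 1 3 -3 7 2
-5<-1: swap(3,4), lo=4 mid=5 ⇒ -9 -7 -4 -5 -1 -2 -6 5 1 3 -3 7 2
-2<-1: swap(4,5), lo=5 mid=6 ⇒ -9 -7 -4 -5 -2 -1 -6 5 1 3 -3 7 2
-6<-1: swap(5,6), lo=6 mid=7 ⇒ -9 -7 -4 -5 -2 -6 -1 5 1 3 -3 7 2
5>-1: swap(7,10), hi=9 ⇒ -9 -7 -4 -5 -2 -6 -1 -3 1 3 5 7 2
-3<-1: swap(6,7), lo=7 mid=8 ⇒ -9 -7 -4 -5 -2 -6 -3 -1 1 3 5 7 2
1>-1: swap(8,9), hi=8 ⇒ -9 -7 -4 -5 -2 -6 -3 -1 3 1 5 7 2
3>-1: swap(8,8), hi=7 ⇒ -9 -7 -4 -5 -2 -6 -3 -1 3 1 5 7 2
done. lo=7 hi=7; nums=-9 -7 -4 -5 -2 -6 -3 -1 3 1 5 7 2

-9 -7 -4 -5 -2 -6 -3 -1 3 1 5 7 2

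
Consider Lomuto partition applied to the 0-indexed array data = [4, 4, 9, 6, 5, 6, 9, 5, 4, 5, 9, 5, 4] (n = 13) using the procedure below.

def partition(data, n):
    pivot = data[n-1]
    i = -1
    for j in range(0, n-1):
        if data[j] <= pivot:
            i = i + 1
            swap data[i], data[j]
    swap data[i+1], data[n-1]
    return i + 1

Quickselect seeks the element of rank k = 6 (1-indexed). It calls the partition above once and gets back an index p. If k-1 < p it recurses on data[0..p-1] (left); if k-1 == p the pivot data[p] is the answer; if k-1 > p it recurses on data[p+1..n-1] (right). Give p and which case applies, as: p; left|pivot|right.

pivot = data[12] = 4; i = -1
j=0: data[0]=4 ≤ 4 → i=0, swap data[0],data[0] (no change) → [4, 4, 9, 6, 5, 6, 9, 5, 4, 5, 9, 5, 4]
j=1: data[1]=4 ≤ 4 → i=1, swap data[1],data[1] (no change) → [4, 4, 9, 6, 5, 6, 9, 5, 4, 5, 9, 5, 4]
j=2: data[2]=9 > 4 → no swap
j=3: data[3]=6 > 4 → no swap
j=4: data[4]=5 > 4 → no swap
j=5: data[5]=6 > 4 → no swap
j=6: data[6]=9 > 4 → no swap
j=7: data[7]=5 > 4 → no swap
j=8: data[8]=4 ≤ 4 → i=2, swap data[2],data[8] → [4, 4, 4, 6, 5, 6, 9, 5, 9, 5, 9, 5, 4]
j=9: data[9]=5 > 4 → no swap
j=10: data[10]=9 > 4 → no swap
j=11: data[11]=5 > 4 → no swap
final swap data[3],data[12] → [4, 4, 4, 4, 5, 6, 9, 5, 9, 5, 9, 5, 6]; return 3
p = 3; k-1 = 5 > 3 ⇒ right

3; right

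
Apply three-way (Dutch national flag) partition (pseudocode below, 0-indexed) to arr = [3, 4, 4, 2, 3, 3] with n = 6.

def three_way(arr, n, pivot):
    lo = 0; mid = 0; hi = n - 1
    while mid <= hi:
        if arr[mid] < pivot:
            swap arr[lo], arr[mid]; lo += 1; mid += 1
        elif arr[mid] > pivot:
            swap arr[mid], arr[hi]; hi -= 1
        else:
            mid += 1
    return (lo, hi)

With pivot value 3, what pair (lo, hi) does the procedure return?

pivot = 3; lo=0, mid=0, hi=5
arr[mid]=3=3: mid=1
arr[mid]=4>3: swap arr[1],arr[5]; hi=4 → [3, 3, 4, 2, 3, 4]
arr[mid]=3=3: mid=2
arr[mid]=4>3: swap arr[2],arr[4]; hi=3 → [3, 3, 3, 2, 4, 4]
arr[mid]=3=3: mid=3
arr[mid]=2<3: swap arr[0],arr[3]; lo=1,mid=4 → [2, 3, 3, 3, 4, 4]
end: lo=1, hi=3; arr = [2, 3, 3, 3, 4, 4]

(1, 3)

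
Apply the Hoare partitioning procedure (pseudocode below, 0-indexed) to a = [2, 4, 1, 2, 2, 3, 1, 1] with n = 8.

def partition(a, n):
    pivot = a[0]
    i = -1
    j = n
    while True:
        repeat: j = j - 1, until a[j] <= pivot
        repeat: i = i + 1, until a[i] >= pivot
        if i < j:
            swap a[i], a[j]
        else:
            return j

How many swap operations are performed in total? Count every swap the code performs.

3

pivot=2
j stops at 7 (1), i stops at 0 (2); swap ⇒ [1, 4, 1, 2, 2, 3, 1, 2]
j stops at 6 (1), i stops at 1 (4); swap ⇒ [1, 1, 1, 2, 2, 3, 4, 2]
j stops at 4 (2), i stops at 3 (2); swap ⇒ [1, 1, 1, 2, 2, 3, 4, 2]
j stops at 3, i stops at 4; i≥j ⇒ return 3. a=[1, 1, 1, 2, 2, 3, 4, 2]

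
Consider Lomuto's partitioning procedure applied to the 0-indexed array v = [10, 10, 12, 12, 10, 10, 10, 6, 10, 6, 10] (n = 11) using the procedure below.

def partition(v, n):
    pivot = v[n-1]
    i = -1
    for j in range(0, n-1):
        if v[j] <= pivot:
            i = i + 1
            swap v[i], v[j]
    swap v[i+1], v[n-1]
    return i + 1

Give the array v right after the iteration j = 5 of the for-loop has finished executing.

[10, 10, 10, 10, 12, 12, 10, 6, 10, 6, 10]

pivot = v[10] = 10; i = -1
j=0: v[0]=10 ≤ 10 → i=0, swap v[0],v[0] (no change) → [10, 10, 12, 12, 10, 10, 10, 6, 10, 6, 10]
j=1: v[1]=10 ≤ 10 → i=1, swap v[1],v[1] (no change) → [10, 10, 12, 12, 10, 10, 10, 6, 10, 6, 10]
j=2: v[2]=12 > 10 → no swap
j=3: v[3]=12 > 10 → no swap
j=4: v[4]=10 ≤ 10 → i=2, swap v[2],v[4] → [10, 10, 10, 12, 12, 10, 10, 6, 10, 6, 10]
j=5: v[5]=10 ≤ 10 → i=3, swap v[3],v[5] → [10, 10, 10, 10, 12, 12, 10, 6, 10, 6, 10]
(after j=5) v = [10, 10, 10, 10, 12, 12, 10, 6, 10, 6, 10]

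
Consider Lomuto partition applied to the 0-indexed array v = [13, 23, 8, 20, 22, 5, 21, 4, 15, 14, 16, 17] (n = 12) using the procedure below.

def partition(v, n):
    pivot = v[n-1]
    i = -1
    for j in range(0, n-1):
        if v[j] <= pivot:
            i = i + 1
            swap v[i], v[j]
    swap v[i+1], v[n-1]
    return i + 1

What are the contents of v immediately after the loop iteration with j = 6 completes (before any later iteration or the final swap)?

[13, 8, 5, 20, 22, 23, 21, 4, 15, 14, 16, 17]

pivot = v[11] = 17; i = -1
j=0: v[0]=13 ≤ 17 → i=0, swap v[0],v[0] (no change) → [13, 23, 8, 20, 22, 5, 21, 4, 15, 14, 16, 17]
j=1: v[1]=23 > 17 → no swap
j=2: v[2]=8 ≤ 17 → i=1, swap v[1],v[2] → [13, 8, 23, 20, 22, 5, 21, 4, 15, 14, 16, 17]
j=3: v[3]=20 > 17 → no swap
j=4: v[4]=22 > 17 → no swap
j=5: v[5]=5 ≤ 17 → i=2, swap v[2],v[5] → [13, 8, 5, 20, 22, 23, 21, 4, 15, 14, 16, 17]
j=6: v[6]=21 > 17 → no swap
(after j=6) v = [13, 8, 5, 20, 22, 23, 21, 4, 15, 14, 16, 17]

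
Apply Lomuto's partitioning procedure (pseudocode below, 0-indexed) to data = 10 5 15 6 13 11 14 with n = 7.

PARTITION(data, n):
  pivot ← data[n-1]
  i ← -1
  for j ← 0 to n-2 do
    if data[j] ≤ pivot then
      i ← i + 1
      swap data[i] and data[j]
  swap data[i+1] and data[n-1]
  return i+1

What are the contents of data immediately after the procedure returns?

pivot = data[6] = 14; i = -1
j=0: data[0]=10 ≤ 14 → i=0, swap data[0],data[0] (no change) → 10 5 15 6 13 11 14
j=1: data[1]=5 ≤ 14 → i=1, swap data[1],data[1] (no change) → 10 5 15 6 13 11 14
j=2: data[2]=15 > 14 → no swap
j=3: data[3]=6 ≤ 14 → i=2, swap data[2],data[3] → 10 5 6 15 13 11 14
j=4: data[4]=13 ≤ 14 → i=3, swap data[3],data[4] → 10 5 6 13 15 11 14
j=5: data[5]=11 ≤ 14 → i=4, swap data[4],data[5] → 10 5 6 13 11 15 14
final swap data[5],data[6] → 10 5 6 13 11 14 15; return 5

10 5 6 13 11 14 15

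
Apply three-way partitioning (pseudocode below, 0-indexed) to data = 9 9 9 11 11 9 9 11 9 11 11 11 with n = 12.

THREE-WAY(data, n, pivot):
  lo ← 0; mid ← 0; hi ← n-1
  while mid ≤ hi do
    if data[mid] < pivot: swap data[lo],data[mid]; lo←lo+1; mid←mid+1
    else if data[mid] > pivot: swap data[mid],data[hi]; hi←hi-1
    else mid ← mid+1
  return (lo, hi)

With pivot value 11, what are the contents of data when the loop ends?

lo=0 mid=0 hi=11
9<11: swap(0,0), lo=1 mid=1 ⇒ 9 9 9 11 11 9 9 11 9 11 11 11
9<11: swap(1,1), lo=2 mid=2 ⇒ 9 9 9 11 11 9 9 11 9 11 11 11
9<11: swap(2,2), lo=3 mid=3 ⇒ 9 9 9 11 11 9 9 11 9 11 11 11
11=11: mid=4
11=11: mid=5
9<11: swap(3,5), lo=4 mid=6 ⇒ 9 9 9 9 11 11 9 11 9 11 11 11
9<11: swap(4,6), lo=5 mid=7 ⇒ 9 9 9 9 9 11 11 11 9 11 11 11
11=11: mid=8
9<11: swap(5,8), lo=6 mid=9 ⇒ 9 9 9 9 9 9 11 11 11 11 11 11
11=11: mid=10
11=11: mid=11
11=11: mid=12
done. lo=6 hi=11; data=9 9 9 9 9 9 11 11 11 11 11 11

9 9 9 9 9 9 11 11 11 11 11 11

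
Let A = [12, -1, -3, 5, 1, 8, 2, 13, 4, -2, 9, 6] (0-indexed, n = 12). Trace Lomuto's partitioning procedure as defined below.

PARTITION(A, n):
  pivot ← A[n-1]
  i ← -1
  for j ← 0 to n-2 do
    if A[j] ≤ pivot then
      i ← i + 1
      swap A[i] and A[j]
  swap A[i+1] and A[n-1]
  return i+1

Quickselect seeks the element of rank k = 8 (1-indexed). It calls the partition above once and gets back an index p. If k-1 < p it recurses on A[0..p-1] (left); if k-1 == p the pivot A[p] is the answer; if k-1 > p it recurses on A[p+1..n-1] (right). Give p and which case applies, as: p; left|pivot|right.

pivot = A[11] = 6; i = -1
j=0: A[0]=12 > 6 → no swap
j=1: A[1]=-1 ≤ 6 → i=0, swap A[0],A[1] → [-1, 12, -3, 5, 1, 8, 2, 13, 4, -2, 9, 6]
j=2: A[2]=-3 ≤ 6 → i=1, swap A[1],A[2] → [-1, -3, 12, 5, 1, 8, 2, 13, 4, -2, 9, 6]
j=3: A[3]=5 ≤ 6 → i=2, swap A[2],A[3] → [-1, -3, 5, 12, 1, 8, 2, 13, 4, -2, 9, 6]
j=4: A[4]=1 ≤ 6 → i=3, swap A[3],A[4] → [-1, -3, 5, 1, 12, 8, 2, 13, 4, -2, 9, 6]
j=5: A[5]=8 > 6 → no swap
j=6: A[6]=2 ≤ 6 → i=4, swap A[4],A[6] → [-1, -3, 5, 1, 2, 8, 12, 13, 4, -2, 9, 6]
j=7: A[7]=13 > 6 → no swap
j=8: A[8]=4 ≤ 6 → i=5, swap A[5],A[8] → [-1, -3, 5, 1, 2, 4, 12, 13, 8, -2, 9, 6]
j=9: A[9]=-2 ≤ 6 → i=6, swap A[6],A[9] → [-1, -3, 5, 1, 2, 4, -2, 13, 8, 12, 9, 6]
j=10: A[10]=9 > 6 → no swap
final swap A[7],A[11] → [-1, -3, 5, 1, 2, 4, -2, 6, 8, 12, 9, 13]; return 7
p = 7; k-1 = 7 == 7 ⇒ pivot

7; pivot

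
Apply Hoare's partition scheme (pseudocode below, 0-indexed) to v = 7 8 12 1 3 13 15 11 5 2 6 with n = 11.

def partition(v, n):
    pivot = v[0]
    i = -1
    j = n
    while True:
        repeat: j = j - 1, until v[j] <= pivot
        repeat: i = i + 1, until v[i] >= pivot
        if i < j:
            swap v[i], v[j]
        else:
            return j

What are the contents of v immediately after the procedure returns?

pivot=7
j stops at 10 (6), i stops at 0 (7); swap ⇒ 6 8 12 1 3 13 15 11 5 2 7
j stops at 9 (2), i stops at 1 (8); swap ⇒ 6 2 12 1 3 13 15 11 5 8 7
j stops at 8 (5), i stops at 2 (12); swap ⇒ 6 2 5 1 3 13 15 11 12 8 7
j stops at 4, i stops at 5; i≥j ⇒ return 4. v=6 2 5 1 3 13 15 11 12 8 7

6 2 5 1 3 13 15 11 12 8 7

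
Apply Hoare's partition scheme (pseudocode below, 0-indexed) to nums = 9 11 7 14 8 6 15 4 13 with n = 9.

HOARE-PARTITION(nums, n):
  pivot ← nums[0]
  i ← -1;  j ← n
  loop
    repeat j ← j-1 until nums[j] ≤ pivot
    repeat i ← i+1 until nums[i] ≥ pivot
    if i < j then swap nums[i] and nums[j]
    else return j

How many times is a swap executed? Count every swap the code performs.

pivot=9
j stops at 7 (4), i stops at 0 (9); swap ⇒ 4 11 7 14 8 6 15 9 13
j stops at 5 (6), i stops at 1 (11); swap ⇒ 4 6 7 14 8 11 15 9 13
j stops at 4 (8), i stops at 3 (14); swap ⇒ 4 6 7 8 14 11 15 9 13
j stops at 3, i stops at 4; i≥j ⇒ return 3. nums=4 6 7 8 14 11 15 9 13

3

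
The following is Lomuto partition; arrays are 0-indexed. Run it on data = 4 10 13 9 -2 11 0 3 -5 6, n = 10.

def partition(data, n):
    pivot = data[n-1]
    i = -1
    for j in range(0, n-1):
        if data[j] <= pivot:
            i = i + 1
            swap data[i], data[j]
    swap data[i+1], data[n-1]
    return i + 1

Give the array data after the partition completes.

pivot = data[9] = 6; i = -1
j=0: data[0]=4 ≤ 6 → i=0, swap data[0],data[0] (no change) → 4 10 13 9 -2 11 0 3 -5 6
j=1: data[1]=10 > 6 → no swap
j=2: data[2]=13 > 6 → no swap
j=3: data[3]=9 > 6 → no swap
j=4: data[4]=-2 ≤ 6 → i=1, swap data[1],data[4] → 4 -2 13 9 10 11 0 3 -5 6
j=5: data[5]=11 > 6 → no swap
j=6: data[6]=0 ≤ 6 → i=2, swap data[2],data[6] → 4 -2 0 9 10 11 13 3 -5 6
j=7: data[7]=3 ≤ 6 → i=3, swap data[3],data[7] → 4 -2 0 3 10 11 13 9 -5 6
j=8: data[8]=-5 ≤ 6 → i=4, swap data[4],data[8] → 4 -2 0 3 -5 11 13 9 10 6
final swap data[5],data[9] → 4 -2 0 3 -5 6 13 9 10 11; return 5

4 -2 0 3 -5 6 13 9 10 11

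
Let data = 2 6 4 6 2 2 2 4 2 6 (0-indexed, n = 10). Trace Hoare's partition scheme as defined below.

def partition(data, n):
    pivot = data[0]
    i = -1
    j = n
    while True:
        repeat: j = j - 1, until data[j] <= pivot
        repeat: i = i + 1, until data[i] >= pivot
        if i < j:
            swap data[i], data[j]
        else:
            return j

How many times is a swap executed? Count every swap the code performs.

pivot=2
j stops at 8 (2), i stops at 0 (2); swap ⇒ 2 6 4 6 2 2 2 4 2 6
j stops at 6 (2), i stops at 1 (6); swap ⇒ 2 2 4 6 2 2 6 4 2 6
j stops at 5 (2), i stops at 2 (4); swap ⇒ 2 2 2 6 2 4 6 4 2 6
j stops at 4 (2), i stops at 3 (6); swap ⇒ 2 2 2 2 6 4 6 4 2 6
j stops at 3, i stops at 4; i≥j ⇒ return 3. data=2 2 2 2 6 4 6 4 2 6

4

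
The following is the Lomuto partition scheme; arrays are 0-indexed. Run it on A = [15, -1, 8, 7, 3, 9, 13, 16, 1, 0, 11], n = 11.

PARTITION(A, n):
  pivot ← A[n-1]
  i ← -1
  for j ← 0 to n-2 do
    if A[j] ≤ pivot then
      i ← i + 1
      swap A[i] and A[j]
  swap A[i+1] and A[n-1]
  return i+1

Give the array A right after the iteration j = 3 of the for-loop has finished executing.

pivot=11, i=-1
j=0: 15>11, skip
j=1: -1≤11, i=0, swap(0,1) ⇒ [-1, 15, 8, 7, 3, 9, 13, 16, 1, 0, 11]
j=2: 8≤11, i=1, swap(1,2) ⇒ [-1, 8, 15, 7, 3, 9, 13, 16, 1, 0, 11]
j=3: 7≤11, i=2, swap(2,3) ⇒ [-1, 8, 7, 15, 3, 9, 13, 16, 1, 0, 11]
(after j=3) A = [-1, 8, 7, 15, 3, 9, 13, 16, 1, 0, 11]

[-1, 8, 7, 15, 3, 9, 13, 16, 1, 0, 11]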